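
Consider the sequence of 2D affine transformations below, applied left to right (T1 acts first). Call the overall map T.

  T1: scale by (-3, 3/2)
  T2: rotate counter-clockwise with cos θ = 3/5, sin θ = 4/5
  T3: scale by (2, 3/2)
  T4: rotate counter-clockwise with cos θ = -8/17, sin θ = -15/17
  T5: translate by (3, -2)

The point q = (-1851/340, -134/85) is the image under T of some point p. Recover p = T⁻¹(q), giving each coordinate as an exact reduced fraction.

p = (1, -3)

T1 = [-3 0 0; 0 3/2 0; 0 0 1]
T2·T1 = [-9/5 -6/5 0; -12/5 9/10 0; 0 0 1]
T3·…·T1 = [-18/5 -12/5 0; -18/5 27/20 0; 0 0 1]
T4·…·T1 = [-126/85 789/340 0; 414/85 126/85 0; 0 0 1]
T5·…·T1 = [-126/85 789/340 3; 414/85 126/85 -2; 0 0 1]
det M = -27/2; M⁻¹ = [-28/255 263/1530 103/153; 92/255 28/255 -44/51; 0 0 1]
M⁻¹ · (-1851/340, -134/85)ᵀ = (1, -3)ᵀ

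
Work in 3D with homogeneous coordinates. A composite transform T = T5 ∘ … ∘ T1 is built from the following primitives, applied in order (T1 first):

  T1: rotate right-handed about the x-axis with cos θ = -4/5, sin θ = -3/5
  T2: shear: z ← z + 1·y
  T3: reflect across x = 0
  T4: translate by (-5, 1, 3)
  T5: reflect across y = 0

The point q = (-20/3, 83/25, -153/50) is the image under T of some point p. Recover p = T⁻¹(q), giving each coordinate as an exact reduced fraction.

T1 = [1 0 0 0; 0 -4/5 3/5 0; 0 -3/5 -4/5 0; 0 0 0 1]
T2·T1 = [1 0 0 0; 0 -4/5 3/5 0; 0 -7/5 -1/5 0; 0 0 0 1]
T3·…·T1 = [-1 0 0 0; 0 -4/5 3/5 0; 0 -7/5 -1/5 0; 0 0 0 1]
T4·…·T1 = [-1 0 0 -5; 0 -4/5 3/5 1; 0 -7/5 -1/5 3; 0 0 0 1]
T5·…·T1 = [-1 0 0 -5; 0 4/5 -3/5 -1; 0 -7/5 -1/5 3; 0 0 0 1]
det M = 1; M⁻¹ = [-1 0 0 -5; 0 1/5 -3/5 2; 0 -7/5 -4/5 1; 0 0 0 1]
M⁻¹ · (-20/3, 83/25, -153/50)ᵀ = (5/3, 9/2, -6/5)ᵀ

p = (5/3, 9/2, -6/5)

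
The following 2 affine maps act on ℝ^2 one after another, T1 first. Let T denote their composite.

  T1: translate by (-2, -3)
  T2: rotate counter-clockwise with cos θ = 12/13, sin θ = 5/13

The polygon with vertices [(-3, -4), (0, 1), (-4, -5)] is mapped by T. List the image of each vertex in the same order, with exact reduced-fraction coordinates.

T1 translate by (-2, -3): (-3, -4) → (-5, -7); (0, 1) → (-2, -2); (-4, -5) → (-6, -8)
T2 rotate counter-clockwise with cos θ = 12/13, sin θ = 5/13: (-5, -7) → (-25/13, -109/13); (-2, -2) → (-14/13, -34/13); (-6, -8) → (-32/13, -126/13)

image vertices: (-25/13, -109/13), (-14/13, -34/13), (-32/13, -126/13)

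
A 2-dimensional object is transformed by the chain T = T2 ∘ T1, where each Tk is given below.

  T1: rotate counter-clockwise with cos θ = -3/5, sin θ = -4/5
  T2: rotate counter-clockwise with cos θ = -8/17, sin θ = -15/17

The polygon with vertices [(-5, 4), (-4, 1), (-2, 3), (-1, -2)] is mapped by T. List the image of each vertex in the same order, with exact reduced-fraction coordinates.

T1 rotate counter-clockwise with cos θ = -3/5, sin θ = -4/5: (-5, 4) → (31/5, 8/5); (-4, 1) → (16/5, 13/5); (-2, 3) → (18/5, -1/5); (-1, -2) → (-1, 2)
T2 rotate counter-clockwise with cos θ = -8/17, sin θ = -15/17: (31/5, 8/5) → (-128/85, -529/85); (16/5, 13/5) → (67/85, -344/85); (18/5, -1/5) → (-159/85, -262/85); (-1, 2) → (38/17, -1/17)

image vertices: (-128/85, -529/85), (67/85, -344/85), (-159/85, -262/85), (38/17, -1/17)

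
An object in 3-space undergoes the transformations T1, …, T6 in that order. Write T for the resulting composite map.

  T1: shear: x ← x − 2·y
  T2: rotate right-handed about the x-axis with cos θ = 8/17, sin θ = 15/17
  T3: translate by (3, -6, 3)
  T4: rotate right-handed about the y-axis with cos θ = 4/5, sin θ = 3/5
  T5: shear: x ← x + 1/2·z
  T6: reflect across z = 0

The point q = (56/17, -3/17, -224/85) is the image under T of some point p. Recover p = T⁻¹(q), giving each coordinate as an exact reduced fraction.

p = (3, 3, -5)

T1 = [1 -2 0 0; 0 1 0 0; 0 0 1 0; 0 0 0 1]
T2·T1 = [1 -2 0 0; 0 8/17 -15/17 0; 0 15/17 8/17 0; 0 0 0 1]
T3·…·T1 = [1 -2 0 3; 0 8/17 -15/17 -6; 0 15/17 8/17 3; 0 0 0 1]
T4·…·T1 = [4/5 -91/85 24/85 21/5; 0 8/17 -15/17 -6; -3/5 162/85 32/85 3/5; 0 0 0 1]
T5·…·T1 = [1/2 -2/17 8/17 9/2; 0 8/17 -15/17 -6; -3/5 162/85 32/85 3/5; 0 0 0 1]
T6·…·T1 = [1/2 -2/17 8/17 9/2; 0 8/17 -15/17 -6; 3/5 -162/85 -32/85 -3/5; 0 0 0 1]
det M = -1; M⁻¹ = [158/85 16/17 2/17 -45/17; 9/17 8/17 -15/34 3/17; 24/85 -15/17 -4/17 -114/17; 0 0 0 1]
M⁻¹ · (56/17, -3/17, -224/85)ᵀ = (3, 3, -5)ᵀ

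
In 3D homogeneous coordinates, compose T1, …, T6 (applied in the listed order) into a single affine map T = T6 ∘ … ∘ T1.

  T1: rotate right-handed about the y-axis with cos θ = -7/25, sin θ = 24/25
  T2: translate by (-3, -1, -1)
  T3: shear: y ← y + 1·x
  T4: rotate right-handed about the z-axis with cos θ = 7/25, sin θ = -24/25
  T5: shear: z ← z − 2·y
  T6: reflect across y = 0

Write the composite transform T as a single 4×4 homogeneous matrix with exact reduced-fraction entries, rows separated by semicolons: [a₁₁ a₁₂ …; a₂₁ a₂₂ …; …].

T1 = [-7/25 0 24/25 0; 0 1 0 0; -24/25 0 -7/25 0; 0 0 0 1]
T2·T1 = [-7/25 0 24/25 -3; 0 1 0 -1; -24/25 0 -7/25 -1; 0 0 0 1]
T3·…·T1 = [-7/25 0 24/25 -3; -7/25 1 24/25 -4; -24/25 0 -7/25 -1; 0 0 0 1]
T4·…·T1 = [-217/625 24/25 744/625 -117/25; 119/625 7/25 -408/625 44/25; -24/25 0 -7/25 -1; 0 0 0 1]
T5·…·T1 = [-217/625 24/25 744/625 -117/25; 119/625 7/25 -408/625 44/25; -838/625 -14/25 641/625 -113/25; 0 0 0 1]
T6·…·T1 = [-217/625 24/25 744/625 -117/25; -119/625 -7/25 408/625 -44/25; -838/625 -14/25 641/625 -113/25; 0 0 0 1]

T = [-217/625 24/25 744/625 -117/25; -119/625 -7/25 408/625 -44/25; -838/625 -14/25 641/625 -113/25; 0 0 0 1]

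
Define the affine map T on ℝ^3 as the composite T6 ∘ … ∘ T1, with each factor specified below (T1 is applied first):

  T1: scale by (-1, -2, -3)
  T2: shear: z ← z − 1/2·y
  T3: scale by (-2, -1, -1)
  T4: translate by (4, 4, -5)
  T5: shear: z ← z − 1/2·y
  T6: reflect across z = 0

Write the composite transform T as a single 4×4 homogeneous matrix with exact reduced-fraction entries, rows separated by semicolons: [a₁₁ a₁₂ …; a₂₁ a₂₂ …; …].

T1 = [-1 0 0 0; 0 -2 0 0; 0 0 -3 0; 0 0 0 1]
T2·T1 = [-1 0 0 0; 0 -2 0 0; 0 1 -3 0; 0 0 0 1]
T3·…·T1 = [2 0 0 0; 0 2 0 0; 0 -1 3 0; 0 0 0 1]
T4·…·T1 = [2 0 0 4; 0 2 0 4; 0 -1 3 -5; 0 0 0 1]
T5·…·T1 = [2 0 0 4; 0 2 0 4; 0 -2 3 -7; 0 0 0 1]
T6·…·T1 = [2 0 0 4; 0 2 0 4; 0 2 -3 7; 0 0 0 1]

T = [2 0 0 4; 0 2 0 4; 0 2 -3 7; 0 0 0 1]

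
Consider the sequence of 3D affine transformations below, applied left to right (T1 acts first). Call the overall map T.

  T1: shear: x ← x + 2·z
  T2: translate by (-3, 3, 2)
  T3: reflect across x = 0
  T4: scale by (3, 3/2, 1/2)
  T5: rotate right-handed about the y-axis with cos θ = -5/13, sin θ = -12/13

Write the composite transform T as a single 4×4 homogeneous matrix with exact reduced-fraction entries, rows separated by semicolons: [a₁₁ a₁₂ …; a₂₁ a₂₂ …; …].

T1 = [1 0 2 0; 0 1 0 0; 0 0 1 0; 0 0 0 1]
T2·T1 = [1 0 2 -3; 0 1 0 3; 0 0 1 2; 0 0 0 1]
T3·…·T1 = [-1 0 -2 3; 0 1 0 3; 0 0 1 2; 0 0 0 1]
T4·…·T1 = [-3 0 -6 9; 0 3/2 0 9/2; 0 0 1/2 1; 0 0 0 1]
T5·…·T1 = [15/13 0 24/13 -57/13; 0 3/2 0 9/2; -36/13 0 -149/26 103/13; 0 0 0 1]

T = [15/13 0 24/13 -57/13; 0 3/2 0 9/2; -36/13 0 -149/26 103/13; 0 0 0 1]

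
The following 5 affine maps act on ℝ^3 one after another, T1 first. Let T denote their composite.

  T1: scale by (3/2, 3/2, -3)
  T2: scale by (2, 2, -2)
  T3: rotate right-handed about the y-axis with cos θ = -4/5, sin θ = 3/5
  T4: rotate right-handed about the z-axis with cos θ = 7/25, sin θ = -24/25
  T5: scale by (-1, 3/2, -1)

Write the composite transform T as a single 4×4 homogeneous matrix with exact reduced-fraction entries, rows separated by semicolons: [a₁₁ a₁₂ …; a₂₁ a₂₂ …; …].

T1 = [3/2 0 0 0; 0 3/2 0 0; 0 0 -3 0; 0 0 0 1]
T2·T1 = [3 0 0 0; 0 3 0 0; 0 0 6 0; 0 0 0 1]
T3·…·T1 = [-12/5 0 18/5 0; 0 3 0 0; -9/5 0 -24/5 0; 0 0 0 1]
T4·…·T1 = [-84/125 72/25 126/125 0; 288/125 21/25 -432/125 0; -9/5 0 -24/5 0; 0 0 0 1]
T5·…·T1 = [84/125 -72/25 -126/125 0; 432/125 63/50 -648/125 0; 9/5 0 24/5 0; 0 0 0 1]

T = [84/125 -72/25 -126/125 0; 432/125 63/50 -648/125 0; 9/5 0 24/5 0; 0 0 0 1]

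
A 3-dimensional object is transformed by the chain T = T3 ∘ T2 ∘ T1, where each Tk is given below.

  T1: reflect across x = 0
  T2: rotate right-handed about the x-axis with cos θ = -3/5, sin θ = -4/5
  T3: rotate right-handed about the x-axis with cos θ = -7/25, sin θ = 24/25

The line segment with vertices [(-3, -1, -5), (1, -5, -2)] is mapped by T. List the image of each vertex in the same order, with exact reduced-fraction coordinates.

T1 reflect across x = 0: (-3, -1, -5) → (3, -1, -5); (1, -5, -2) → (-1, -5, -2)
T2 rotate right-handed about the x-axis with cos θ = -3/5, sin θ = -4/5: (3, -1, -5) → (3, -17/5, 19/5); (-1, -5, -2) → (-1, 7/5, 26/5)
T3 rotate right-handed about the x-axis with cos θ = -7/25, sin θ = 24/25: (3, -17/5, 19/5) → (3, -337/125, -541/125); (-1, 7/5, 26/5) → (-1, -673/125, -14/125)

image vertices: (3, -337/125, -541/125), (-1, -673/125, -14/125)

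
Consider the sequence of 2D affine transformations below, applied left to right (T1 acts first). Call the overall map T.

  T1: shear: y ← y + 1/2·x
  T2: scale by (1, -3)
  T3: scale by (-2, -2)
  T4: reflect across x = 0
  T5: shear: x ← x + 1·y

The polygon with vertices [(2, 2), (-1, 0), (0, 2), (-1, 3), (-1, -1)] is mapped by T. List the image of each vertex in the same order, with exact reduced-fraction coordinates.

T1 shear: y ← y + 1/2·x: (2, 2) → (2, 3); (-1, 0) → (-1, -1/2); (0, 2) → (0, 2); (-1, 3) → (-1, 5/2); (-1, -1) → (-1, -3/2)
T2 scale by (1, -3): (2, 3) → (2, -9); (-1, -1/2) → (-1, 3/2); (0, 2) → (0, -6); (-1, 5/2) → (-1, -15/2); (-1, -3/2) → (-1, 9/2)
T3 scale by (-2, -2): (2, -9) → (-4, 18); (-1, 3/2) → (2, -3); (0, -6) → (0, 12); (-1, -15/2) → (2, 15); (-1, 9/2) → (2, -9)
T4 reflect across x = 0: (-4, 18) → (4, 18); (2, -3) → (-2, -3); (0, 12) → (0, 12); (2, 15) → (-2, 15); (2, -9) → (-2, -9)
T5 shear: x ← x + 1·y: (4, 18) → (22, 18); (-2, -3) → (-5, -3); (0, 12) → (12, 12); (-2, 15) → (13, 15); (-2, -9) → (-11, -9)

image vertices: (22, 18), (-5, -3), (12, 12), (13, 15), (-11, -9)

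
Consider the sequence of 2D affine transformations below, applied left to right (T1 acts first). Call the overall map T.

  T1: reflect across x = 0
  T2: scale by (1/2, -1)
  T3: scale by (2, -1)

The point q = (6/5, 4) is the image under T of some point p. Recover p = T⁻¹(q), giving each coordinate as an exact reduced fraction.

T1 = [-1 0 0; 0 1 0; 0 0 1]
T2·T1 = [-1/2 0 0; 0 -1 0; 0 0 1]
T3·…·T1 = [-1 0 0; 0 1 0; 0 0 1]
det M = -1; M⁻¹ = [-1 0 0; 0 1 0; 0 0 1]
M⁻¹ · (6/5, 4)ᵀ = (-6/5, 4)ᵀ

p = (-6/5, 4)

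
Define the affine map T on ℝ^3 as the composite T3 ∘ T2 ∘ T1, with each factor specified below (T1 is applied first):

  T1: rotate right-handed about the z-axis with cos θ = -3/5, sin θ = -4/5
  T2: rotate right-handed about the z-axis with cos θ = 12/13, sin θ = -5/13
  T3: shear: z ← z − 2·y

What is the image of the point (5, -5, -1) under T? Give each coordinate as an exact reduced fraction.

T(p) = (-89/13, 23/13, -59/13)

T1 rotate right-handed about the z-axis with cos θ = -3/5, sin θ = -4/5: (5, -5, -1) → (-7, -1, -1)
T2 rotate right-handed about the z-axis with cos θ = 12/13, sin θ = -5/13: (-7, -1, -1) → (-89/13, 23/13, -1)
T3 shear: z ← z − 2·y: (-89/13, 23/13, -1) → (-89/13, 23/13, -59/13)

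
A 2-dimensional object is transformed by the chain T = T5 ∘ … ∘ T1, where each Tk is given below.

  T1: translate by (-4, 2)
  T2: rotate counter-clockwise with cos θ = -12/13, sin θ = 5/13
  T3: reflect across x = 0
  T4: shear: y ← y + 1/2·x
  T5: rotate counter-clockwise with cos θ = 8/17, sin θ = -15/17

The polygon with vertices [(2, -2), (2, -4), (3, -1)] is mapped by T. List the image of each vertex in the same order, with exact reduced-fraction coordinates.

T1 translate by (-4, 2): (2, -2) → (-2, 0); (2, -4) → (-2, -2); (3, -1) → (-1, 1)
T2 rotate counter-clockwise with cos θ = -12/13, sin θ = 5/13: (-2, 0) → (24/13, -10/13); (-2, -2) → (34/13, 14/13); (-1, 1) → (7/13, -17/13)
T3 reflect across x = 0: (24/13, -10/13) → (-24/13, -10/13); (34/13, 14/13) → (-34/13, 14/13); (7/13, -17/13) → (-7/13, -17/13)
T4 shear: y ← y + 1/2·x: (-24/13, -10/13) → (-24/13, -22/13); (-34/13, 14/13) → (-34/13, -3/13); (-7/13, -17/13) → (-7/13, -41/26)
T5 rotate counter-clockwise with cos θ = 8/17, sin θ = -15/17: (-24/13, -22/13) → (-522/221, 184/221); (-34/13, -3/13) → (-317/221, 486/221); (-7/13, -41/26) → (-727/442, -59/221)

image vertices: (-522/221, 184/221), (-317/221, 486/221), (-727/442, -59/221)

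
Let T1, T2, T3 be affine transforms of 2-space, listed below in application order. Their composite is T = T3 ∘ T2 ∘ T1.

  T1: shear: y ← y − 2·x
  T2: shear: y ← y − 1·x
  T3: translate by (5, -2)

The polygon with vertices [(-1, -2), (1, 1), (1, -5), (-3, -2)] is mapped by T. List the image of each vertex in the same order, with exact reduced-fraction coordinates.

T1 shear: y ← y − 2·x: (-1, -2) → (-1, 0); (1, 1) → (1, -1); (1, -5) → (1, -7); (-3, -2) → (-3, 4)
T2 shear: y ← y − 1·x: (-1, 0) → (-1, 1); (1, -1) → (1, -2); (1, -7) → (1, -8); (-3, 4) → (-3, 7)
T3 translate by (5, -2): (-1, 1) → (4, -1); (1, -2) → (6, -4); (1, -8) → (6, -10); (-3, 7) → (2, 5)

image vertices: (4, -1), (6, -4), (6, -10), (2, 5)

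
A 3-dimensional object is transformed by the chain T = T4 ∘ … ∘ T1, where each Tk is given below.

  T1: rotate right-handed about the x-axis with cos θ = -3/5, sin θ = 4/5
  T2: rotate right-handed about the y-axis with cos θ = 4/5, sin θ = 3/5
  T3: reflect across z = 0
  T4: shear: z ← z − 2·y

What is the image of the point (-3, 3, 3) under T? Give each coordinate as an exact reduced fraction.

T(p) = (-51/25, -21/5, 153/25)

T1 rotate right-handed about the x-axis with cos θ = -3/5, sin θ = 4/5: (-3, 3, 3) → (-3, -21/5, 3/5)
T2 rotate right-handed about the y-axis with cos θ = 4/5, sin θ = 3/5: (-3, -21/5, 3/5) → (-51/25, -21/5, 57/25)
T3 reflect across z = 0: (-51/25, -21/5, 57/25) → (-51/25, -21/5, -57/25)
T4 shear: z ← z − 2·y: (-51/25, -21/5, -57/25) → (-51/25, -21/5, 153/25)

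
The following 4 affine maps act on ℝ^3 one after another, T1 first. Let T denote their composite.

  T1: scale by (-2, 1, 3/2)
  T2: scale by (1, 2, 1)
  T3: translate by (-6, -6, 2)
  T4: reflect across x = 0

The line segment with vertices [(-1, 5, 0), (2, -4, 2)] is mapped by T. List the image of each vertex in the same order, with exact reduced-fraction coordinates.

T1 scale by (-2, 1, 3/2): (-1, 5, 0) → (2, 5, 0); (2, -4, 2) → (-4, -4, 3)
T2 scale by (1, 2, 1): (2, 5, 0) → (2, 10, 0); (-4, -4, 3) → (-4, -8, 3)
T3 translate by (-6, -6, 2): (2, 10, 0) → (-4, 4, 2); (-4, -8, 3) → (-10, -14, 5)
T4 reflect across x = 0: (-4, 4, 2) → (4, 4, 2); (-10, -14, 5) → (10, -14, 5)

image vertices: (4, 4, 2), (10, -14, 5)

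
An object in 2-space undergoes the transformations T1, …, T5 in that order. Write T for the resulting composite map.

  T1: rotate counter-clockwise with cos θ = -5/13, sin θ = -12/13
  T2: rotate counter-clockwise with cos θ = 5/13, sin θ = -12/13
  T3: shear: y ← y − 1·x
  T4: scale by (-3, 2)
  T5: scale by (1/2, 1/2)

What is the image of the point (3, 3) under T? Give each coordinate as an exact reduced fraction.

T1 rotate counter-clockwise with cos θ = -5/13, sin θ = -12/13: (3, 3) → (21/13, -51/13)
T2 rotate counter-clockwise with cos θ = 5/13, sin θ = -12/13: (21/13, -51/13) → (-3, -3)
T3 shear: y ← y − 1·x: (-3, -3) → (-3, 0)
T4 scale by (-3, 2): (-3, 0) → (9, 0)
T5 scale by (1/2, 1/2): (9, 0) → (9/2, 0)

T(p) = (9/2, 0)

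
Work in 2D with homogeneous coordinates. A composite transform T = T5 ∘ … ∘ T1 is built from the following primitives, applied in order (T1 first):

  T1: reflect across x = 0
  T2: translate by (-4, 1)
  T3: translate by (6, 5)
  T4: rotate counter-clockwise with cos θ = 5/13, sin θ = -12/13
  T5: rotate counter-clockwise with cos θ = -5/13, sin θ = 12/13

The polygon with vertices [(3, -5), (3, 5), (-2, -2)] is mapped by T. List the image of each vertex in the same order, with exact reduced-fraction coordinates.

image vertices: (-239/169, -1/169), (-1439/169, 1189/169), (-4/169, 956/169)

T1 reflect across x = 0: (3, -5) → (-3, -5); (3, 5) → (-3, 5); (-2, -2) → (2, -2)
T2 translate by (-4, 1): (-3, -5) → (-7, -4); (-3, 5) → (-7, 6); (2, -2) → (-2, -1)
T3 translate by (6, 5): (-7, -4) → (-1, 1); (-7, 6) → (-1, 11); (-2, -1) → (4, 4)
T4 rotate counter-clockwise with cos θ = 5/13, sin θ = -12/13: (-1, 1) → (7/13, 17/13); (-1, 11) → (127/13, 67/13); (4, 4) → (68/13, -28/13)
T5 rotate counter-clockwise with cos θ = -5/13, sin θ = 12/13: (7/13, 17/13) → (-239/169, -1/169); (127/13, 67/13) → (-1439/169, 1189/169); (68/13, -28/13) → (-4/169, 956/169)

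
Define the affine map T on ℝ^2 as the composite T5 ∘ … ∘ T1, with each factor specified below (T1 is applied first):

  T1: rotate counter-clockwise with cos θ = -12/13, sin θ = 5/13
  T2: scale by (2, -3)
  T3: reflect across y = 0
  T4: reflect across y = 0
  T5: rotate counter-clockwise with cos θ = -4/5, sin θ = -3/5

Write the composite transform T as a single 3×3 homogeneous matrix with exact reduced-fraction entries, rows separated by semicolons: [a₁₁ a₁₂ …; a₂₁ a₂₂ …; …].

T1 = [-12/13 -5/13 0; 5/13 -12/13 0; 0 0 1]
T2·T1 = [-24/13 -10/13 0; -15/13 36/13 0; 0 0 1]
T3·…·T1 = [-24/13 -10/13 0; 15/13 -36/13 0; 0 0 1]
T4·…·T1 = [-24/13 -10/13 0; -15/13 36/13 0; 0 0 1]
T5·…·T1 = [51/65 148/65 0; 132/65 -114/65 0; 0 0 1]

T = [51/65 148/65 0; 132/65 -114/65 0; 0 0 1]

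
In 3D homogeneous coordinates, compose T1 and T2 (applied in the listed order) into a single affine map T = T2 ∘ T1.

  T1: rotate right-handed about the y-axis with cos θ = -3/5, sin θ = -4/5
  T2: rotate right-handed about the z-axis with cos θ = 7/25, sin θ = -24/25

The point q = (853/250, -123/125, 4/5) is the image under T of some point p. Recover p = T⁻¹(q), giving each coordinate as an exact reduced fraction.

p = (-1/2, 3, -2)

T1 = [-3/5 0 -4/5 0; 0 1 0 0; 4/5 0 -3/5 0; 0 0 0 1]
T2·T1 = [-21/125 24/25 -28/125 0; 72/125 7/25 96/125 0; 4/5 0 -3/5 0; 0 0 0 1]
det M = 1; M⁻¹ = [-21/125 72/125 4/5 0; 24/25 7/25 0 0; -28/125 96/125 -3/5 0; 0 0 0 1]
M⁻¹ · (853/250, -123/125, 4/5)ᵀ = (-1/2, 3, -2)ᵀ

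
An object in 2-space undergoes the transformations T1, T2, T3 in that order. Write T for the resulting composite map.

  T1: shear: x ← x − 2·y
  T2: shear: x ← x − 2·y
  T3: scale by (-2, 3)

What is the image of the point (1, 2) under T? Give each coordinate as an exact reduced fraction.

T1 shear: x ← x − 2·y: (1, 2) → (-3, 2)
T2 shear: x ← x − 2·y: (-3, 2) → (-7, 2)
T3 scale by (-2, 3): (-7, 2) → (14, 6)

T(p) = (14, 6)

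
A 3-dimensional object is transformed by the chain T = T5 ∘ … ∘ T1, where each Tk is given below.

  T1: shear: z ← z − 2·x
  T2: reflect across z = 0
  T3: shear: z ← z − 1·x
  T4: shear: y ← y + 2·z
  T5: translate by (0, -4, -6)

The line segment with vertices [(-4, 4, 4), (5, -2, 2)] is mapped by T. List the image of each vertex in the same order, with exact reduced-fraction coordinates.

image vertices: (-4, -16, -14), (5, 0, -3)

T1 shear: z ← z − 2·x: (-4, 4, 4) → (-4, 4, 12); (5, -2, 2) → (5, -2, -8)
T2 reflect across z = 0: (-4, 4, 12) → (-4, 4, -12); (5, -2, -8) → (5, -2, 8)
T3 shear: z ← z − 1·x: (-4, 4, -12) → (-4, 4, -8); (5, -2, 8) → (5, -2, 3)
T4 shear: y ← y + 2·z: (-4, 4, -8) → (-4, -12, -8); (5, -2, 3) → (5, 4, 3)
T5 translate by (0, -4, -6): (-4, -12, -8) → (-4, -16, -14); (5, 4, 3) → (5, 0, -3)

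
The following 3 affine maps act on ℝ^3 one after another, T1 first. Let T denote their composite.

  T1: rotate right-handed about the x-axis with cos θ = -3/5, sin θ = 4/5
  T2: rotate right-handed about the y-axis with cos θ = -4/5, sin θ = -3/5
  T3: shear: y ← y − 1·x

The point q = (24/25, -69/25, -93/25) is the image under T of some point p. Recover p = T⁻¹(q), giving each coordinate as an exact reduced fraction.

T1 = [1 0 0 0; 0 -3/5 -4/5 0; 0 4/5 -3/5 0; 0 0 0 1]
T2·T1 = [-4/5 -12/25 9/25 0; 0 -3/5 -4/5 0; 3/5 -16/25 12/25 0; 0 0 0 1]
T3·…·T1 = [-4/5 -12/25 9/25 0; 4/5 -3/25 -29/25 0; 3/5 -16/25 12/25 0; 0 0 0 1]
det M = 1; M⁻¹ = [-4/5 0 3/5 0; -27/25 -3/5 -16/25 0; -11/25 -4/5 12/25 0; 0 0 0 1]
M⁻¹ · (24/25, -69/25, -93/25)ᵀ = (-3, 3, 0)ᵀ

p = (-3, 3, 0)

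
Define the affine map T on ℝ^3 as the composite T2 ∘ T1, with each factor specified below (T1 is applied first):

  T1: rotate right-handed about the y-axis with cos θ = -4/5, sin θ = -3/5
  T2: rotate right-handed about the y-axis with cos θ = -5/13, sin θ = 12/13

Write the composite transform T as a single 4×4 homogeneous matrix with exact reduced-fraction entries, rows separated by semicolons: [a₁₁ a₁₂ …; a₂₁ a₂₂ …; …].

T1 = [-4/5 0 -3/5 0; 0 1 0 0; 3/5 0 -4/5 0; 0 0 0 1]
T2·T1 = [56/65 0 -33/65 0; 0 1 0 0; 33/65 0 56/65 0; 0 0 0 1]

T = [56/65 0 -33/65 0; 0 1 0 0; 33/65 0 56/65 0; 0 0 0 1]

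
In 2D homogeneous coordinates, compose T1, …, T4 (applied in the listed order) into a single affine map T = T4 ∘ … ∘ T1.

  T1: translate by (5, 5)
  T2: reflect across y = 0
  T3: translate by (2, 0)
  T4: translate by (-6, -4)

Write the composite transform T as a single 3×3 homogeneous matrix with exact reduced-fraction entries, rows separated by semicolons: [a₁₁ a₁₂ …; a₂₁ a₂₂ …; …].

T1 = [1 0 5; 0 1 5; 0 0 1]
T2·T1 = [1 0 5; 0 -1 -5; 0 0 1]
T3·…·T1 = [1 0 7; 0 -1 -5; 0 0 1]
T4·…·T1 = [1 0 1; 0 -1 -9; 0 0 1]

T = [1 0 1; 0 -1 -9; 0 0 1]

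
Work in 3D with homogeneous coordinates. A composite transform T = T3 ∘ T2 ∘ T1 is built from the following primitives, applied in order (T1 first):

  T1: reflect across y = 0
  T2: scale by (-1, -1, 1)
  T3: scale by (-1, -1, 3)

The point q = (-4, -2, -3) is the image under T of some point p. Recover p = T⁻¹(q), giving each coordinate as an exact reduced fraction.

T1 = [1 0 0 0; 0 -1 0 0; 0 0 1 0; 0 0 0 1]
T2·T1 = [-1 0 0 0; 0 1 0 0; 0 0 1 0; 0 0 0 1]
T3·…·T1 = [1 0 0 0; 0 -1 0 0; 0 0 3 0; 0 0 0 1]
det M = -3; M⁻¹ = [1 0 0 0; 0 -1 0 0; 0 0 1/3 0; 0 0 0 1]
M⁻¹ · (-4, -2, -3)ᵀ = (-4, 2, -1)ᵀ

p = (-4, 2, -1)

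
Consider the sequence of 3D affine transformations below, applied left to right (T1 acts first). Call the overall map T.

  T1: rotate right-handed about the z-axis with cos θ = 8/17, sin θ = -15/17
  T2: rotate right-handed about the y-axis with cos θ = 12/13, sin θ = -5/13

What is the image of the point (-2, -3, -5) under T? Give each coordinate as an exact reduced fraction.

T(p) = (-307/221, 6/17, -1325/221)

T1 rotate right-handed about the z-axis with cos θ = 8/17, sin θ = -15/17: (-2, -3, -5) → (-61/17, 6/17, -5)
T2 rotate right-handed about the y-axis with cos θ = 12/13, sin θ = -5/13: (-61/17, 6/17, -5) → (-307/221, 6/17, -1325/221)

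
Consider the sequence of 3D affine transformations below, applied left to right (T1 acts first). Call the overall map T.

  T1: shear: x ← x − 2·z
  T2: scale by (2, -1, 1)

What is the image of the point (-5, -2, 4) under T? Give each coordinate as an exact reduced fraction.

T(p) = (-26, 2, 4)

T1 shear: x ← x − 2·z: (-5, -2, 4) → (-13, -2, 4)
T2 scale by (2, -1, 1): (-13, -2, 4) → (-26, 2, 4)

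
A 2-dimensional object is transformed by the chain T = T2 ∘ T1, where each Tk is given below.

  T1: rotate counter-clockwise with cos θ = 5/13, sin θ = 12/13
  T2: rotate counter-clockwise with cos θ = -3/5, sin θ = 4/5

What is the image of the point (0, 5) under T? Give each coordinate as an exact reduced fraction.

T1 rotate counter-clockwise with cos θ = 5/13, sin θ = 12/13: (0, 5) → (-60/13, 25/13)
T2 rotate counter-clockwise with cos θ = -3/5, sin θ = 4/5: (-60/13, 25/13) → (16/13, -63/13)

T(p) = (16/13, -63/13)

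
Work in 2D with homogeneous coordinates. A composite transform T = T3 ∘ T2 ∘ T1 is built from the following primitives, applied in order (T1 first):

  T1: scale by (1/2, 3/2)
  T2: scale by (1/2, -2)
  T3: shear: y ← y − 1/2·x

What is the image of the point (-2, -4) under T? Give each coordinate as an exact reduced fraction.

T(p) = (-1/2, 49/4)

T1 scale by (1/2, 3/2): (-2, -4) → (-1, -6)
T2 scale by (1/2, -2): (-1, -6) → (-1/2, 12)
T3 shear: y ← y − 1/2·x: (-1/2, 12) → (-1/2, 49/4)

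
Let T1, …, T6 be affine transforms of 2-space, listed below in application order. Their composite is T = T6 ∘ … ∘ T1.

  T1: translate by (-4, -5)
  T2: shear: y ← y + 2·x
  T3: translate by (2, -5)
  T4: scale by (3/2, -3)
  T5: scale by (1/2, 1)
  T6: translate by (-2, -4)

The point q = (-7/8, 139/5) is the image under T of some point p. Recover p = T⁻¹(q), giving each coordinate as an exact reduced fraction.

p = (7/2, 2/5)

T1 = [1 0 -4; 0 1 -5; 0 0 1]
T2·T1 = [1 0 -4; 2 1 -13; 0 0 1]
T3·…·T1 = [1 0 -2; 2 1 -18; 0 0 1]
T4·…·T1 = [3/2 0 -3; -6 -3 54; 0 0 1]
T5·…·T1 = [3/4 0 -3/2; -6 -3 54; 0 0 1]
T6·…·T1 = [3/4 0 -7/2; -6 -3 50; 0 0 1]
det M = -9/4; M⁻¹ = [4/3 0 14/3; -8/3 -1/3 22/3; 0 0 1]
M⁻¹ · (-7/8, 139/5)ᵀ = (7/2, 2/5)ᵀ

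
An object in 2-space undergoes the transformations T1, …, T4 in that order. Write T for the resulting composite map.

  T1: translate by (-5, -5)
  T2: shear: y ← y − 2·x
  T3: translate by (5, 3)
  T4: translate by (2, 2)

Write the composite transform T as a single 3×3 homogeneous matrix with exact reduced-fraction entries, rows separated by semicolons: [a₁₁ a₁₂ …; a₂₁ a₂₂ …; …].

T = [1 0 2; -2 1 10; 0 0 1]

T1 = [1 0 -5; 0 1 -5; 0 0 1]
T2·T1 = [1 0 -5; -2 1 5; 0 0 1]
T3·…·T1 = [1 0 0; -2 1 8; 0 0 1]
T4·…·T1 = [1 0 2; -2 1 10; 0 0 1]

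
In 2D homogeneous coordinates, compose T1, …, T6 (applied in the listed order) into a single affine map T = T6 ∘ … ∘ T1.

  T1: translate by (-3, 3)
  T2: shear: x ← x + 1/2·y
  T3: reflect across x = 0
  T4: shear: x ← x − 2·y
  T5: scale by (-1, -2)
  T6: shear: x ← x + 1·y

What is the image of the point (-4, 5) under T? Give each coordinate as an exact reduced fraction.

T1 translate by (-3, 3): (-4, 5) → (-7, 8)
T2 shear: x ← x + 1/2·y: (-7, 8) → (-3, 8)
T3 reflect across x = 0: (-3, 8) → (3, 8)
T4 shear: x ← x − 2·y: (3, 8) → (-13, 8)
T5 scale by (-1, -2): (-13, 8) → (13, -16)
T6 shear: x ← x + 1·y: (13, -16) → (-3, -16)

T(p) = (-3, -16)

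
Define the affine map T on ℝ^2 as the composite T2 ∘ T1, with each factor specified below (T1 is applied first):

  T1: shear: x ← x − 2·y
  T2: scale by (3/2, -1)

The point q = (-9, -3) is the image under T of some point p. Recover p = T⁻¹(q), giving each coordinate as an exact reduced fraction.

p = (0, 3)

T1 = [1 -2 0; 0 1 0; 0 0 1]
T2·T1 = [3/2 -3 0; 0 -1 0; 0 0 1]
det M = -3/2; M⁻¹ = [2/3 -2 0; 0 -1 0; 0 0 1]
M⁻¹ · (-9, -3)ᵀ = (0, 3)ᵀ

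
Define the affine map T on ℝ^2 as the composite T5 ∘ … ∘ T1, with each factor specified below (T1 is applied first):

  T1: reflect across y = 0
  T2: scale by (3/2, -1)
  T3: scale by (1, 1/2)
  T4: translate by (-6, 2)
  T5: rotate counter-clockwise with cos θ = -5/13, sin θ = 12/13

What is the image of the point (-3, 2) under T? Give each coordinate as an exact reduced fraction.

T1 reflect across y = 0: (-3, 2) → (-3, -2)
T2 scale by (3/2, -1): (-3, -2) → (-9/2, 2)
T3 scale by (1, 1/2): (-9/2, 2) → (-9/2, 1)
T4 translate by (-6, 2): (-9/2, 1) → (-21/2, 3)
T5 rotate counter-clockwise with cos θ = -5/13, sin θ = 12/13: (-21/2, 3) → (33/26, -141/13)

T(p) = (33/26, -141/13)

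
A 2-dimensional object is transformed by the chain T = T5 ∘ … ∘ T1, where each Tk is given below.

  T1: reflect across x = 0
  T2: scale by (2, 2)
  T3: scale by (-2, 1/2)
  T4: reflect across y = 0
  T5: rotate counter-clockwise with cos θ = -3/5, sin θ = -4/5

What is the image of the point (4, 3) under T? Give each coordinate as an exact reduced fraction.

T1 reflect across x = 0: (4, 3) → (-4, 3)
T2 scale by (2, 2): (-4, 3) → (-8, 6)
T3 scale by (-2, 1/2): (-8, 6) → (16, 3)
T4 reflect across y = 0: (16, 3) → (16, -3)
T5 rotate counter-clockwise with cos θ = -3/5, sin θ = -4/5: (16, -3) → (-12, -11)

T(p) = (-12, -11)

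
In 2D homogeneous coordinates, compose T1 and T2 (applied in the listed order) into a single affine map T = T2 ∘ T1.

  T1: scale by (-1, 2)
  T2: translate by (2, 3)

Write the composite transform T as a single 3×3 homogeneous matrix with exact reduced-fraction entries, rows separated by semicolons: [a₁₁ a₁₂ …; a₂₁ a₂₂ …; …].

T = [-1 0 2; 0 2 3; 0 0 1]

T1 = [-1 0 0; 0 2 0; 0 0 1]
T2·T1 = [-1 0 2; 0 2 3; 0 0 1]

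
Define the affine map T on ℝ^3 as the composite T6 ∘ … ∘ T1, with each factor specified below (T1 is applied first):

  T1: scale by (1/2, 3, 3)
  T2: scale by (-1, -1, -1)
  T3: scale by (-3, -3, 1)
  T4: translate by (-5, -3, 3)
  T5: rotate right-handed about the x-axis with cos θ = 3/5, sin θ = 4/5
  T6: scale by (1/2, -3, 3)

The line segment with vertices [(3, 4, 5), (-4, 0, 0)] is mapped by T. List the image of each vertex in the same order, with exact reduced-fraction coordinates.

T1 scale by (1/2, 3, 3): (3, 4, 5) → (3/2, 12, 15); (-4, 0, 0) → (-2, 0, 0)
T2 scale by (-1, -1, -1): (3/2, 12, 15) → (-3/2, -12, -15); (-2, 0, 0) → (2, 0, 0)
T3 scale by (-3, -3, 1): (-3/2, -12, -15) → (9/2, 36, -15); (2, 0, 0) → (-6, 0, 0)
T4 translate by (-5, -3, 3): (9/2, 36, -15) → (-1/2, 33, -12); (-6, 0, 0) → (-11, -3, 3)
T5 rotate right-handed about the x-axis with cos θ = 3/5, sin θ = 4/5: (-1/2, 33, -12) → (-1/2, 147/5, 96/5); (-11, -3, 3) → (-11, -21/5, -3/5)
T6 scale by (1/2, -3, 3): (-1/2, 147/5, 96/5) → (-1/4, -441/5, 288/5); (-11, -21/5, -3/5) → (-11/2, 63/5, -9/5)

image vertices: (-1/4, -441/5, 288/5), (-11/2, 63/5, -9/5)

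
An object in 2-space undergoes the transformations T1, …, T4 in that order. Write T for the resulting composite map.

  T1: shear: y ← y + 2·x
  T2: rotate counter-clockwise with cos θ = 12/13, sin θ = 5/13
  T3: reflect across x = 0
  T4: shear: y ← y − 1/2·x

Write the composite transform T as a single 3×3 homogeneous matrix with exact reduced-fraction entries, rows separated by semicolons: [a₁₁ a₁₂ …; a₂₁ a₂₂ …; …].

T1 = [1 0 0; 2 1 0; 0 0 1]
T2·T1 = [2/13 -5/13 0; 29/13 12/13 0; 0 0 1]
T3·…·T1 = [-2/13 5/13 0; 29/13 12/13 0; 0 0 1]
T4·…·T1 = [-2/13 5/13 0; 30/13 19/26 0; 0 0 1]

T = [-2/13 5/13 0; 30/13 19/26 0; 0 0 1]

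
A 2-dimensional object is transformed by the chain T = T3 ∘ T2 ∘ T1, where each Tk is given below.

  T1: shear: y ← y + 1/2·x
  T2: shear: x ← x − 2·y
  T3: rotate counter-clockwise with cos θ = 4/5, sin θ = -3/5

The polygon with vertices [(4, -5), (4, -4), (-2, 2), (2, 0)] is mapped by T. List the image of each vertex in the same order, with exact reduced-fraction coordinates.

T1 shear: y ← y + 1/2·x: (4, -5) → (4, -3); (4, -4) → (4, -2); (-2, 2) → (-2, 1); (2, 0) → (2, 1)
T2 shear: x ← x − 2·y: (4, -3) → (10, -3); (4, -2) → (8, -2); (-2, 1) → (-4, 1); (2, 1) → (0, 1)
T3 rotate counter-clockwise with cos θ = 4/5, sin θ = -3/5: (10, -3) → (31/5, -42/5); (8, -2) → (26/5, -32/5); (-4, 1) → (-13/5, 16/5); (0, 1) → (3/5, 4/5)

image vertices: (31/5, -42/5), (26/5, -32/5), (-13/5, 16/5), (3/5, 4/5)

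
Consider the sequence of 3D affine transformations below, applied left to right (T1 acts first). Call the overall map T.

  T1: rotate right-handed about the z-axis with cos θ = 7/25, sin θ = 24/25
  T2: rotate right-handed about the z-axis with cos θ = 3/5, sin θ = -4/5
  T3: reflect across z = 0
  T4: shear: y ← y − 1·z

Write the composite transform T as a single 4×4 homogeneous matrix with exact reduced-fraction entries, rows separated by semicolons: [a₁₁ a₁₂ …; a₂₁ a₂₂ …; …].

T1 = [7/25 -24/25 0 0; 24/25 7/25 0 0; 0 0 1 0; 0 0 0 1]
T2·T1 = [117/125 -44/125 0 0; 44/125 117/125 0 0; 0 0 1 0; 0 0 0 1]
T3·…·T1 = [117/125 -44/125 0 0; 44/125 117/125 0 0; 0 0 -1 0; 0 0 0 1]
T4·…·T1 = [117/125 -44/125 0 0; 44/125 117/125 1 0; 0 0 -1 0; 0 0 0 1]

T = [117/125 -44/125 0 0; 44/125 117/125 1 0; 0 0 -1 0; 0 0 0 1]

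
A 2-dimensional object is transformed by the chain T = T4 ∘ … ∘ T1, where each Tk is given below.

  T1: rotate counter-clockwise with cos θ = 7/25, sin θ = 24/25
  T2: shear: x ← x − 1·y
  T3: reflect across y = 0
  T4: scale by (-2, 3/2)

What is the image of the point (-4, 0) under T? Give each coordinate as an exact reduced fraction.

T(p) = (-136/25, 144/25)

T1 rotate counter-clockwise with cos θ = 7/25, sin θ = 24/25: (-4, 0) → (-28/25, -96/25)
T2 shear: x ← x − 1·y: (-28/25, -96/25) → (68/25, -96/25)
T3 reflect across y = 0: (68/25, -96/25) → (68/25, 96/25)
T4 scale by (-2, 3/2): (68/25, 96/25) → (-136/25, 144/25)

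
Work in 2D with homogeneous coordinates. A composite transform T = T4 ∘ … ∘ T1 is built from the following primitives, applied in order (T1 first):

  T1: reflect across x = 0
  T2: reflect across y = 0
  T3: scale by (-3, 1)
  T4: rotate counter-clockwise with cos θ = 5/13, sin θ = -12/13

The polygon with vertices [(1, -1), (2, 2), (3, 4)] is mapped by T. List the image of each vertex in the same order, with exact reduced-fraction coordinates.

T1 reflect across x = 0: (1, -1) → (-1, -1); (2, 2) → (-2, 2); (3, 4) → (-3, 4)
T2 reflect across y = 0: (-1, -1) → (-1, 1); (-2, 2) → (-2, -2); (-3, 4) → (-3, -4)
T3 scale by (-3, 1): (-1, 1) → (3, 1); (-2, -2) → (6, -2); (-3, -4) → (9, -4)
T4 rotate counter-clockwise with cos θ = 5/13, sin θ = -12/13: (3, 1) → (27/13, -31/13); (6, -2) → (6/13, -82/13); (9, -4) → (-3/13, -128/13)

image vertices: (27/13, -31/13), (6/13, -82/13), (-3/13, -128/13)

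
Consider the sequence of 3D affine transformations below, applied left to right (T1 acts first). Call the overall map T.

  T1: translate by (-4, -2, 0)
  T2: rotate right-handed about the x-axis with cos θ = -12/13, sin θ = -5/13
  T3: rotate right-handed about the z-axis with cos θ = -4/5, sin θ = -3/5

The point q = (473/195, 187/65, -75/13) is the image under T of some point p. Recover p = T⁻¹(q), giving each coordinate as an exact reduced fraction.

T1 = [1 0 0 -4; 0 1 0 -2; 0 0 1 0; 0 0 0 1]
T2·T1 = [1 0 0 -4; 0 -12/13 5/13 24/13; 0 -5/13 -12/13 10/13; 0 0 0 1]
T3·…·T1 = [-4/5 -36/65 3/13 56/13; -3/5 48/65 -4/13 12/13; 0 -5/13 -12/13 10/13; 0 0 0 1]
det M = 1; M⁻¹ = [-4/5 -3/5 0 4; -36/65 48/65 -5/13 2; 3/13 -4/13 -12/13 0; 0 0 0 1]
M⁻¹ · (473/195, 187/65, -75/13)ᵀ = (1/3, 5, 5)ᵀ

p = (1/3, 5, 5)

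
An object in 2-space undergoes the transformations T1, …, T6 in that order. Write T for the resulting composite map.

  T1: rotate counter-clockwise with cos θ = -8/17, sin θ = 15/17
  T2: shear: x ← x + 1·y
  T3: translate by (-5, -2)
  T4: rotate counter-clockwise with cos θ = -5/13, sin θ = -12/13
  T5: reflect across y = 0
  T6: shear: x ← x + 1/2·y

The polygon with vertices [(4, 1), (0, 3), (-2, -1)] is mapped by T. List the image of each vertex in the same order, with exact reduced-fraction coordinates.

T1 rotate counter-clockwise with cos θ = -8/17, sin θ = 15/17: (4, 1) → (-47/17, 52/17); (0, 3) → (-45/17, -24/17); (-2, -1) → (31/17, -22/17)
T2 shear: x ← x + 1·y: (-47/17, 52/17) → (5/17, 52/17); (-45/17, -24/17) → (-69/17, -24/17); (31/17, -22/17) → (9/17, -22/17)
T3 translate by (-5, -2): (5/17, 52/17) → (-80/17, 18/17); (-69/17, -24/17) → (-154/17, -58/17); (9/17, -22/17) → (-76/17, -56/17)
T4 rotate counter-clockwise with cos θ = -5/13, sin θ = -12/13: (-80/17, 18/17) → (616/221, 870/221); (-154/17, -58/17) → (74/221, 2138/221); (-76/17, -56/17) → (-292/221, 1192/221)
T5 reflect across y = 0: (616/221, 870/221) → (616/221, -870/221); (74/221, 2138/221) → (74/221, -2138/221); (-292/221, 1192/221) → (-292/221, -1192/221)
T6 shear: x ← x + 1/2·y: (616/221, -870/221) → (181/221, -870/221); (74/221, -2138/221) → (-995/221, -2138/221); (-292/221, -1192/221) → (-888/221, -1192/221)

image vertices: (181/221, -870/221), (-995/221, -2138/221), (-888/221, -1192/221)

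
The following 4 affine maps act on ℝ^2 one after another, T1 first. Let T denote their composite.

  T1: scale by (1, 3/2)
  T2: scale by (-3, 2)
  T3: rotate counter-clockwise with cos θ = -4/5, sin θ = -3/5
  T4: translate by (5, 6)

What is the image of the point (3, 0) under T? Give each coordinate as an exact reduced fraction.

T(p) = (61/5, 57/5)

T1 scale by (1, 3/2): (3, 0) → (3, 0)
T2 scale by (-3, 2): (3, 0) → (-9, 0)
T3 rotate counter-clockwise with cos θ = -4/5, sin θ = -3/5: (-9, 0) → (36/5, 27/5)
T4 translate by (5, 6): (36/5, 27/5) → (61/5, 57/5)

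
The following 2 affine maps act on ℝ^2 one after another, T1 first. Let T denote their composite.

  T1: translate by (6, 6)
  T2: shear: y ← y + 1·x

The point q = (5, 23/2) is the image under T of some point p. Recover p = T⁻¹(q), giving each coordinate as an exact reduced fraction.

T1 = [1 0 6; 0 1 6; 0 0 1]
T2·T1 = [1 0 6; 1 1 12; 0 0 1]
det M = 1; M⁻¹ = [1 0 -6; -1 1 -6; 0 0 1]
M⁻¹ · (5, 23/2)ᵀ = (-1, 1/2)ᵀ

p = (-1, 1/2)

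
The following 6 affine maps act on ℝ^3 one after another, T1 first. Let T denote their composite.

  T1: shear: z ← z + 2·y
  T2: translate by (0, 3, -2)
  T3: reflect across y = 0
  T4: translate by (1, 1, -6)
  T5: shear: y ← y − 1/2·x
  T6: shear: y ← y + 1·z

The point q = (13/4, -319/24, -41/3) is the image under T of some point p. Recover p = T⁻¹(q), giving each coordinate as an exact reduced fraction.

p = (9/4, -4, 7/3)

T1 = [1 0 0 0; 0 1 0 0; 0 2 1 0; 0 0 0 1]
T2·T1 = [1 0 0 0; 0 1 0 3; 0 2 1 -2; 0 0 0 1]
T3·…·T1 = [1 0 0 0; 0 -1 0 -3; 0 2 1 -2; 0 0 0 1]
T4·…·T1 = [1 0 0 1; 0 -1 0 -2; 0 2 1 -8; 0 0 0 1]
T5·…·T1 = [1 0 0 1; -1/2 -1 0 -5/2; 0 2 1 -8; 0 0 0 1]
T6·…·T1 = [1 0 0 1; -1/2 1 1 -21/2; 0 2 1 -8; 0 0 0 1]
det M = -1; M⁻¹ = [1 0 0 -1; -1/2 -1 1 -2; 1 2 -1 12; 0 0 0 1]
M⁻¹ · (13/4, -319/24, -41/3)ᵀ = (9/4, -4, 7/3)ᵀ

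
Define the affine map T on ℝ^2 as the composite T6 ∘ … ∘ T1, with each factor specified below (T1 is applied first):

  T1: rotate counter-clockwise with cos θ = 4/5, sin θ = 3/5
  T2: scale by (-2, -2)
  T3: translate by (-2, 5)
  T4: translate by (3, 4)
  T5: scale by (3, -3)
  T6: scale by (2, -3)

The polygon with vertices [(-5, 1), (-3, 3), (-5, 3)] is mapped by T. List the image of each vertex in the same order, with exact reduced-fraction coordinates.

T1 rotate counter-clockwise with cos θ = 4/5, sin θ = 3/5: (-5, 1) → (-23/5, -11/5); (-3, 3) → (-21/5, 3/5); (-5, 3) → (-29/5, -3/5)
T2 scale by (-2, -2): (-23/5, -11/5) → (46/5, 22/5); (-21/5, 3/5) → (42/5, -6/5); (-29/5, -3/5) → (58/5, 6/5)
T3 translate by (-2, 5): (46/5, 22/5) → (36/5, 47/5); (42/5, -6/5) → (32/5, 19/5); (58/5, 6/5) → (48/5, 31/5)
T4 translate by (3, 4): (36/5, 47/5) → (51/5, 67/5); (32/5, 19/5) → (47/5, 39/5); (48/5, 31/5) → (63/5, 51/5)
T5 scale by (3, -3): (51/5, 67/5) → (153/5, -201/5); (47/5, 39/5) → (141/5, -117/5); (63/5, 51/5) → (189/5, -153/5)
T6 scale by (2, -3): (153/5, -201/5) → (306/5, 603/5); (141/5, -117/5) → (282/5, 351/5); (189/5, -153/5) → (378/5, 459/5)

image vertices: (306/5, 603/5), (282/5, 351/5), (378/5, 459/5)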